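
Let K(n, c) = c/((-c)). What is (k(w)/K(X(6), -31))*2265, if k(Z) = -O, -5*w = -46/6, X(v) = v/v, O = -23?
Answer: -52095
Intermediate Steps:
X(v) = 1
w = 23/15 (w = -(-46)/(5*6) = -1/5*(-23/3) = 23/15 ≈ 1.5333)
K(n, c) = -1 (K(n, c) = c*(-1/c) = -1)
k(Z) = 23 (k(Z) = -1*(-23) = 23)
(k(w)/K(X(6), -31))*2265 = (23/(-1))*2265 = (23*(-1))*2265 = -23*2265 = -52095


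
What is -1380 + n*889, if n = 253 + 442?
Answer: 616475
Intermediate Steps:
n = 695
-1380 + n*889 = -1380 + 695*889 = -1380 + 617855 = 616475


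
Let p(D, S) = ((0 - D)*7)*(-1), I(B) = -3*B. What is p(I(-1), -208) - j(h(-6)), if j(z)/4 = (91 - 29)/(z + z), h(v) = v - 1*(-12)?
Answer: ⅓ ≈ 0.33333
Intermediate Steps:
h(v) = 12 + v (h(v) = v + 12 = 12 + v)
j(z) = 124/z (j(z) = 4*((91 - 29)/(z + z)) = 4*(62/((2*z))) = 4*(62*(1/(2*z))) = 4*(31/z) = 124/z)
p(D, S) = 7*D (p(D, S) = (-D*7)*(-1) = -7*D*(-1) = 7*D)
p(I(-1), -208) - j(h(-6)) = 7*(-3*(-1)) - 124/(12 - 6) = 7*3 - 124/6 = 21 - 124/6 = 21 - 1*62/3 = 21 - 62/3 = ⅓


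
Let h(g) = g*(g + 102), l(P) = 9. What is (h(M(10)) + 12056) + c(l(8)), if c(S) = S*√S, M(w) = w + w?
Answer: 14523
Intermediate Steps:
M(w) = 2*w
c(S) = S^(3/2)
h(g) = g*(102 + g)
(h(M(10)) + 12056) + c(l(8)) = ((2*10)*(102 + 2*10) + 12056) + 9^(3/2) = (20*(102 + 20) + 12056) + 27 = (20*122 + 12056) + 27 = (2440 + 12056) + 27 = 14496 + 27 = 14523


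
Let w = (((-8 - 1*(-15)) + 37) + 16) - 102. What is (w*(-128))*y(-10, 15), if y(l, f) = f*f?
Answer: 1209600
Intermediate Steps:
y(l, f) = f**2
w = -42 (w = (((-8 + 15) + 37) + 16) - 102 = ((7 + 37) + 16) - 102 = (44 + 16) - 102 = 60 - 102 = -42)
(w*(-128))*y(-10, 15) = -42*(-128)*15**2 = 5376*225 = 1209600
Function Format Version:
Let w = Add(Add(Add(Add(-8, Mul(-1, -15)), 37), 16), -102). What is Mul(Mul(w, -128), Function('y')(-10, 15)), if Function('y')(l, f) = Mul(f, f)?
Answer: 1209600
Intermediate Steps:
Function('y')(l, f) = Pow(f, 2)
w = -42 (w = Add(Add(Add(Add(-8, 15), 37), 16), -102) = Add(Add(Add(7, 37), 16), -102) = Add(Add(44, 16), -102) = Add(60, -102) = -42)
Mul(Mul(w, -128), Function('y')(-10, 15)) = Mul(Mul(-42, -128), Pow(15, 2)) = Mul(5376, 225) = 1209600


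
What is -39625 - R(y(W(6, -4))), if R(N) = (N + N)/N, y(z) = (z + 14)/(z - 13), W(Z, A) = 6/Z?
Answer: -39627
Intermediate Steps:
y(z) = (14 + z)/(-13 + z)
R(N) = 2 (R(N) = (2*N)/N = 2)
-39625 - R(y(W(6, -4))) = -39625 - 1*2 = -39625 - 2 = -39627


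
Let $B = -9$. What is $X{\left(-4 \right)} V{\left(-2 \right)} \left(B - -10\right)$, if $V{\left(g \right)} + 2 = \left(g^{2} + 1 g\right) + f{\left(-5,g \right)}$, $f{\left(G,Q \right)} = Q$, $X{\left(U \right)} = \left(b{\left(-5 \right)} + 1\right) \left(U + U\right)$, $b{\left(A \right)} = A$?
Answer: $-64$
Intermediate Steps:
$X{\left(U \right)} = - 8 U$ ($X{\left(U \right)} = \left(-5 + 1\right) \left(U + U\right) = - 4 \cdot 2 U = - 8 U$)
$V{\left(g \right)} = -2 + g^{2} + 2 g$ ($V{\left(g \right)} = -2 + \left(\left(g^{2} + 1 g\right) + g\right) = -2 + \left(\left(g^{2} + g\right) + g\right) = -2 + \left(\left(g + g^{2}\right) + g\right) = -2 + \left(g^{2} + 2 g\right) = -2 + g^{2} + 2 g$)
$X{\left(-4 \right)} V{\left(-2 \right)} \left(B - -10\right) = \left(-8\right) \left(-4\right) \left(-2 + \left(-2\right)^{2} + 2 \left(-2\right)\right) \left(-9 - -10\right) = 32 \left(-2 + 4 - 4\right) \left(-9 + 10\right) = 32 \left(-2\right) 1 = \left(-64\right) 1 = -64$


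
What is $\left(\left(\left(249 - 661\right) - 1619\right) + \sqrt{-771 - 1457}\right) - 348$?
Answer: $-2379 + 2 i \sqrt{557} \approx -2379.0 + 47.202 i$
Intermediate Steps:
$\left(\left(\left(249 - 661\right) - 1619\right) + \sqrt{-771 - 1457}\right) - 348 = \left(\left(-412 - 1619\right) + \sqrt{-2228}\right) - 348 = \left(-2031 + 2 i \sqrt{557}\right) - 348 = -2379 + 2 i \sqrt{557}$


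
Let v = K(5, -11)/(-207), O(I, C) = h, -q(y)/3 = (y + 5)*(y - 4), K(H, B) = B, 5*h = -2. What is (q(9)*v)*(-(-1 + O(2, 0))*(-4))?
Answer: 4312/69 ≈ 62.493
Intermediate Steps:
h = -2/5 (h = (1/5)*(-2) = -2/5 ≈ -0.40000)
q(y) = -3*(-4 + y)*(5 + y) (q(y) = -3*(y + 5)*(y - 4) = -3*(5 + y)*(-4 + y) = -3*(-4 + y)*(5 + y))
O(I, C) = -2/5
v = 11/207 (v = -11/(-207) = -11*(-1/207) = 11/207 ≈ 0.053140)
(q(9)*v)*(-(-1 + O(2, 0))*(-4)) = ((60 - 3*9 - 3*9**2)*(11/207))*(-(-1 - 2/5)*(-4)) = ((60 - 27 - 3*81)*(11/207))*(-1*(-7/5)*(-4)) = ((60 - 27 - 243)*(11/207))*((7/5)*(-4)) = -210*11/207*(-28/5) = -770/69*(-28/5) = 4312/69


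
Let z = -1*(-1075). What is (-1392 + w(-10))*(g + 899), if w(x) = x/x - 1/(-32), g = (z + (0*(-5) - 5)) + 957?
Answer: -65119593/16 ≈ -4.0700e+6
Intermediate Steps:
z = 1075
g = 2027 (g = (1075 + (0*(-5) - 5)) + 957 = (1075 + (0 - 5)) + 957 = (1075 - 5) + 957 = 1070 + 957 = 2027)
w(x) = 33/32 (w(x) = 1 - 1*(-1/32) = 1 + 1/32 = 33/32)
(-1392 + w(-10))*(g + 899) = (-1392 + 33/32)*(2027 + 899) = -44511/32*2926 = -65119593/16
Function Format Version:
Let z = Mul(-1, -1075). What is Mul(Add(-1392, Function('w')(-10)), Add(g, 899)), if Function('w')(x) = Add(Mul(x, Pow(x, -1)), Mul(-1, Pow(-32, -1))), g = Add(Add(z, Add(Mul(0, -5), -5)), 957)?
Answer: Rational(-65119593, 16) ≈ -4.0700e+6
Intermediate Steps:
z = 1075
g = 2027 (g = Add(Add(1075, Add(Mul(0, -5), -5)), 957) = Add(Add(1075, Add(0, -5)), 957) = Add(Add(1075, -5), 957) = Add(1070, 957) = 2027)
Function('w')(x) = Rational(33, 32) (Function('w')(x) = Add(1, Mul(-1, Rational(-1, 32))) = Add(1, Rational(1, 32)) = Rational(33, 32))
Mul(Add(-1392, Function('w')(-10)), Add(g, 899)) = Mul(Add(-1392, Rational(33, 32)), Add(2027, 899)) = Mul(Rational(-44511, 32), 2926) = Rational(-65119593, 16)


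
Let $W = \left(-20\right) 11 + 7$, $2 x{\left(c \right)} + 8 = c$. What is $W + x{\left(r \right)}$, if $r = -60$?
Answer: $-247$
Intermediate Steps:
$x{\left(c \right)} = -4 + \frac{c}{2}$
$W = -213$ ($W = -220 + 7 = -213$)
$W + x{\left(r \right)} = -213 + \left(-4 + \frac{1}{2} \left(-60\right)\right) = -213 - 34 = -247$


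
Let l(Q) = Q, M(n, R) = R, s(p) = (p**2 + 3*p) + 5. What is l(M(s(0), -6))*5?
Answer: -30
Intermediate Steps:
s(p) = 5 + p**2 + 3*p
l(M(s(0), -6))*5 = -6*5 = -30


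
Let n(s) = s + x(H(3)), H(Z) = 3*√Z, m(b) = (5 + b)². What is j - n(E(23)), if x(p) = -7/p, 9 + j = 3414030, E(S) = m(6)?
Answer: 3413900 + 7*√3/9 ≈ 3.4139e+6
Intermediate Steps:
E(S) = 121 (E(S) = (5 + 6)² = 11² = 121)
j = 3414021 (j = -9 + 3414030 = 3414021)
n(s) = s - 7*√3/9
j - n(E(23)) = 3414021 - (121 - 7*√3/9) = 3414021 + (-121 + 7*√3/9) = 3413900 + 7*√3/9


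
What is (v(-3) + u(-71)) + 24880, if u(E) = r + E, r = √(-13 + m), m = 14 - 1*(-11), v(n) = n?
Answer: 24806 + 2*√3 ≈ 24809.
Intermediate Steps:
m = 25 (m = 14 + 11 = 25)
r = 2*√3 (r = √(-13 + 25) = √12 = 2*√3 ≈ 3.4641)
u(E) = E + 2*√3 (u(E) = 2*√3 + E = E + 2*√3)
(v(-3) + u(-71)) + 24880 = (-3 + (-71 + 2*√3)) + 24880 = (-74 + 2*√3) + 24880 = 24806 + 2*√3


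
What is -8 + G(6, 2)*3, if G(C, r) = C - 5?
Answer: -5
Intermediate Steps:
G(C, r) = -5 + C
-8 + G(6, 2)*3 = -8 + (-5 + 6)*3 = -8 + 1*3 = -8 + 3 = -5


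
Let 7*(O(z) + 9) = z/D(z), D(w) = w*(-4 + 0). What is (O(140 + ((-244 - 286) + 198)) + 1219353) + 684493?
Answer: 53307435/28 ≈ 1.9038e+6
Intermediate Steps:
D(w) = -4*w (D(w) = w*(-4) = -4*w)
O(z) = -253/28 (O(z) = -9 + (z/((-4*z)))/7 = -9 + (z*(-1/(4*z)))/7 = -9 + (⅐)*(-¼) = -9 - 1/28 = -253/28)
(O(140 + ((-244 - 286) + 198)) + 1219353) + 684493 = (-253/28 + 1219353) + 684493 = 34141631/28 + 684493 = 53307435/28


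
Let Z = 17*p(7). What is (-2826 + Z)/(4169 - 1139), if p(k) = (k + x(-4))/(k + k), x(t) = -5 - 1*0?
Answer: -3953/4242 ≈ -0.93187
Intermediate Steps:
x(t) = -5 (x(t) = -5 + 0 = -5)
p(k) = (-5 + k)/(2*k) (p(k) = (k - 5)/(k + k) = (-5 + k)/((2*k)) = (-5 + k)*(1/(2*k)) = (-5 + k)/(2*k))
Z = 17/7 (Z = 17*((1/2)*(-5 + 7)/7) = 17*((1/2)*(1/7)*2) = 17*(1/7) = 17/7 ≈ 2.4286)
(-2826 + Z)/(4169 - 1139) = (-2826 + 17/7)/(4169 - 1139) = -19765/7/3030 = -19765/7*1/3030 = -3953/4242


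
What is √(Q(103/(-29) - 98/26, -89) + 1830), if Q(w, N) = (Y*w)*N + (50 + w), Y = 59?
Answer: 2*√1432483130/377 ≈ 200.79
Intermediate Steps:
Q(w, N) = 50 + w + 59*N*w (Q(w, N) = (59*w)*N + (50 + w) = 59*N*w + (50 + w) = 50 + w + 59*N*w)
√(Q(103/(-29) - 98/26, -89) + 1830) = √((50 + (103/(-29) - 98/26) + 59*(-89)*(103/(-29) - 98/26)) + 1830) = √((50 + (103*(-1/29) - 98*1/26) + 59*(-89)*(103*(-1/29) - 98*1/26)) + 1830) = √((50 + (-103/29 - 49/13) + 59*(-89)*(-103/29 - 49/13)) + 1830) = √((50 - 2760/377 + 59*(-89)*(-2760/377)) + 1830) = √((50 - 2760/377 + 14492760/377) + 1830) = √(14508850/377 + 1830) = √(15198760/377) = 2*√1432483130/377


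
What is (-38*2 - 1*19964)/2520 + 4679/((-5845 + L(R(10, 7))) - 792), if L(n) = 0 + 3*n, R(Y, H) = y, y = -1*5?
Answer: -1209143/139692 ≈ -8.6558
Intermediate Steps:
y = -5
R(Y, H) = -5
L(n) = 3*n
(-38*2 - 1*19964)/2520 + 4679/((-5845 + L(R(10, 7))) - 792) = (-38*2 - 1*19964)/2520 + 4679/((-5845 + 3*(-5)) - 792) = (-76 - 19964)*(1/2520) + 4679/((-5845 - 15) - 792) = -20040*1/2520 + 4679/(-5860 - 792) = -167/21 + 4679/(-6652) = -167/21 + 4679*(-1/6652) = -167/21 - 4679/6652 = -1209143/139692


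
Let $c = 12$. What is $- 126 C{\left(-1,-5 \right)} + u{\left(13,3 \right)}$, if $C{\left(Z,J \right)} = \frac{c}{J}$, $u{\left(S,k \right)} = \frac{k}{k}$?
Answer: $\frac{1517}{5} \approx 303.4$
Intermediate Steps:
$u{\left(S,k \right)} = 1$
$C{\left(Z,J \right)} = \frac{12}{J}$
$- 126 C{\left(-1,-5 \right)} + u{\left(13,3 \right)} = - 126 \frac{12}{-5} + 1 = - 126 \cdot 12 \left(- \frac{1}{5}\right) + 1 = \left(-126\right) \left(- \frac{12}{5}\right) + 1 = \frac{1512}{5} + 1 = \frac{1517}{5}$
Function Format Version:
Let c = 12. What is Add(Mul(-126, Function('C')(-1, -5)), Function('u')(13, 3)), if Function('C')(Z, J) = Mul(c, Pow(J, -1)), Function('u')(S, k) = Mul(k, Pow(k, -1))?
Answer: Rational(1517, 5) ≈ 303.40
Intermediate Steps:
Function('u')(S, k) = 1
Function('C')(Z, J) = Mul(12, Pow(J, -1))
Add(Mul(-126, Function('C')(-1, -5)), Function('u')(13, 3)) = Add(Mul(-126, Mul(12, Pow(-5, -1))), 1) = Add(Mul(-126, Mul(12, Rational(-1, 5))), 1) = Add(Mul(-126, Rational(-12, 5)), 1) = Add(Rational(1512, 5), 1) = Rational(1517, 5)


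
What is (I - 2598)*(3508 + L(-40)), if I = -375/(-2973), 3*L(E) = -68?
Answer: -26918898808/2973 ≈ -9.0545e+6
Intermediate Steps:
L(E) = -68/3 (L(E) = (⅓)*(-68) = -68/3)
I = 125/991 (I = -375*(-1/2973) = 125/991 ≈ 0.12614)
(I - 2598)*(3508 + L(-40)) = (125/991 - 2598)*(3508 - 68/3) = -2574493/991*10456/3 = -26918898808/2973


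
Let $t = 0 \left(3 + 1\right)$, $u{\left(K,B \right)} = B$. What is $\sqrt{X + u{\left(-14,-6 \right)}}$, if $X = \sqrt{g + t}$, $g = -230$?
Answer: $\sqrt{-6 + i \sqrt{230}} \approx 2.2704 + 3.3399 i$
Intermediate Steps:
$t = 0$ ($t = 0 \cdot 4 = 0$)
$X = i \sqrt{230}$ ($X = \sqrt{-230 + 0} = \sqrt{-230} = i \sqrt{230} \approx 15.166 i$)
$\sqrt{X + u{\left(-14,-6 \right)}} = \sqrt{i \sqrt{230} - 6} = \sqrt{-6 + i \sqrt{230}}$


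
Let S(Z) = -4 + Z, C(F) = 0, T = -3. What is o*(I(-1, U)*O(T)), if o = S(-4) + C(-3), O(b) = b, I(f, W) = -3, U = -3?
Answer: -72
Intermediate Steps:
o = -8 (o = (-4 - 4) + 0 = -8 + 0 = -8)
o*(I(-1, U)*O(T)) = -(-24)*(-3) = -8*9 = -72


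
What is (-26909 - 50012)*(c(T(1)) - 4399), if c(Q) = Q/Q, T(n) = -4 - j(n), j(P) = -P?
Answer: 338298558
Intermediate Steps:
T(n) = -4 + n (T(n) = -4 - (-1)*n = -4 + n)
c(Q) = 1
(-26909 - 50012)*(c(T(1)) - 4399) = (-26909 - 50012)*(1 - 4399) = -76921*(-4398) = 338298558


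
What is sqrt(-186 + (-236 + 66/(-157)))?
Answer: 4*I*sqrt(650765)/157 ≈ 20.553*I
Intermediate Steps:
sqrt(-186 + (-236 + 66/(-157))) = sqrt(-186 + (-236 + 66*(-1/157))) = sqrt(-186 + (-236 - 66/157)) = sqrt(-186 - 37118/157) = sqrt(-66320/157) = 4*I*sqrt(650765)/157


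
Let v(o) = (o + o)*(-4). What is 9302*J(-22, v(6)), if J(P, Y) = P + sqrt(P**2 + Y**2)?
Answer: -204644 + 18604*sqrt(697) ≈ 2.8652e+5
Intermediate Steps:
v(o) = -8*o (v(o) = (2*o)*(-4) = -8*o)
9302*J(-22, v(6)) = 9302*(-22 + sqrt((-22)**2 + (-8*6)**2)) = 9302*(-22 + sqrt(484 + (-48)**2)) = 9302*(-22 + sqrt(484 + 2304)) = 9302*(-22 + sqrt(2788)) = 9302*(-22 + 2*sqrt(697)) = -204644 + 18604*sqrt(697)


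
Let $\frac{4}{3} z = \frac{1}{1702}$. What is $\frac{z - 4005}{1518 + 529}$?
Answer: $- \frac{27266037}{13935976} \approx -1.9565$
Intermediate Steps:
$z = \frac{3}{6808}$ ($z = \frac{3}{4 \cdot 1702} = \frac{3}{4} \cdot \frac{1}{1702} = \frac{3}{6808} \approx 0.00044066$)
$\frac{z - 4005}{1518 + 529} = \frac{\frac{3}{6808} - 4005}{1518 + 529} = - \frac{27266037}{6808 \cdot 2047} = \left(- \frac{27266037}{6808}\right) \frac{1}{2047} = - \frac{27266037}{13935976}$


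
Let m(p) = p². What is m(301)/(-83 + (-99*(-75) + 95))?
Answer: 90601/7437 ≈ 12.182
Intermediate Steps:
m(301)/(-83 + (-99*(-75) + 95)) = 301²/(-83 + (-99*(-75) + 95)) = 90601/(-83 + (7425 + 95)) = 90601/(-83 + 7520) = 90601/7437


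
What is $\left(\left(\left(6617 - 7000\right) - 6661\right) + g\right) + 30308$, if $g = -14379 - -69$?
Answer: $8954$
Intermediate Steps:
$g = -14310$ ($g = -14379 + 69 = -14310$)
$\left(\left(\left(6617 - 7000\right) - 6661\right) + g\right) + 30308 = \left(\left(\left(6617 - 7000\right) - 6661\right) - 14310\right) + 30308 = \left(\left(-383 - 6661\right) - 14310\right) + 30308 = \left(-7044 - 14310\right) + 30308 = -21354 + 30308 = 8954$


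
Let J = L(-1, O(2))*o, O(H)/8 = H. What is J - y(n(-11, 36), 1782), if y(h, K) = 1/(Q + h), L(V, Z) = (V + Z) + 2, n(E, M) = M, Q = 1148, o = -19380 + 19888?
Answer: 10225023/1184 ≈ 8636.0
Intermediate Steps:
O(H) = 8*H
o = 508
L(V, Z) = 2 + V + Z
J = 8636 (J = (2 - 1 + 8*2)*508 = (2 - 1 + 16)*508 = 17*508 = 8636)
y(h, K) = 1/(1148 + h)
J - y(n(-11, 36), 1782) = 8636 - 1/(1148 + 36) = 8636 - 1/1184 = 10225023/1184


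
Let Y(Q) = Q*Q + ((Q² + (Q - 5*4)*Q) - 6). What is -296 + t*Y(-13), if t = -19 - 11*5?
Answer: -56610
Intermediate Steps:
t = -74 (t = -19 - 55 = -74)
Y(Q) = -6 + 2*Q² + Q*(-20 + Q) (Y(Q) = Q² + ((Q² + (Q - 20)*Q) - 6) = Q² + ((Q² + (-20 + Q)*Q) - 6) = Q² + ((Q² + Q*(-20 + Q)) - 6) = Q² + (-6 + Q² + Q*(-20 + Q)) = -6 + 2*Q² + Q*(-20 + Q))
-296 + t*Y(-13) = -296 - 74*(-6 - 20*(-13) + 3*(-13)²) = -296 - 74*(-6 + 260 + 3*169) = -296 - 74*(-6 + 260 + 507) = -296 - 74*761 = -296 - 56314 = -56610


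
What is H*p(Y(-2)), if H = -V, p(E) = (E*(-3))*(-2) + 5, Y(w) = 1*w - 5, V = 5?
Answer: 185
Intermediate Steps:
Y(w) = -5 + w (Y(w) = w - 5 = -5 + w)
p(E) = 5 + 6*E (p(E) = -3*E*(-2) + 5 = 6*E + 5 = 5 + 6*E)
H = -5 (H = -1*5 = -5)
H*p(Y(-2)) = -5*(5 + 6*(-5 - 2)) = -5*(5 + 6*(-7)) = -5*(5 - 42) = -5*(-37) = 185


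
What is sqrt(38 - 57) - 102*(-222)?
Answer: 22644 + I*sqrt(19) ≈ 22644.0 + 4.3589*I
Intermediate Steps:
sqrt(38 - 57) - 102*(-222) = sqrt(-19) + 22644 = I*sqrt(19) + 22644 = 22644 + I*sqrt(19)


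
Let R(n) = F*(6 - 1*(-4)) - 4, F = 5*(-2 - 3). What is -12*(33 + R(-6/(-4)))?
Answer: 2652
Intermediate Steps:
F = -25 (F = 5*(-5) = -25)
R(n) = -254 (R(n) = -25*(6 - 1*(-4)) - 4 = -25*(6 + 4) - 4 = -25*10 - 4 = -250 - 4 = -254)
-12*(33 + R(-6/(-4))) = -12*(33 - 254) = -12*(-221) = 2652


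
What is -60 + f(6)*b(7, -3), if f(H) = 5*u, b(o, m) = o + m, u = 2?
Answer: -20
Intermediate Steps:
b(o, m) = m + o
f(H) = 10 (f(H) = 5*2 = 10)
-60 + f(6)*b(7, -3) = -60 + 10*(-3 + 7) = -60 + 10*4 = -60 + 40 = -20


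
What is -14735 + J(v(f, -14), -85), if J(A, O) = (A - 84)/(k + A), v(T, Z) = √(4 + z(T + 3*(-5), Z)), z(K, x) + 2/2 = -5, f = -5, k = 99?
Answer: (-14734*√2 + 1458849*I)/(√2 - 99*I) ≈ -14736.0 + 0.0264*I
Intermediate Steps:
z(K, x) = -6 (z(K, x) = -1 - 5 = -6)
v(T, Z) = I*√2 (v(T, Z) = √(4 - 6) = √(-2) = I*√2)
J(A, O) = (-84 + A)/(99 + A) (J(A, O) = (A - 84)/(99 + A) = (-84 + A)/(99 + A))
-14735 + J(v(f, -14), -85) = -14735 + (-84 + I*√2)/(99 + I*√2)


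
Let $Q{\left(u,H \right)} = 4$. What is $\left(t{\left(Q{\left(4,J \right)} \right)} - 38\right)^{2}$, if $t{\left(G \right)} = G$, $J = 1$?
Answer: $1156$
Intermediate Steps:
$\left(t{\left(Q{\left(4,J \right)} \right)} - 38\right)^{2} = \left(4 - 38\right)^{2} = \left(-34\right)^{2} = 1156$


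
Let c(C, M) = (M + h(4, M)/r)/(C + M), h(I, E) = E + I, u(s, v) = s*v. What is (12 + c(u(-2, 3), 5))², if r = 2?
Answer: 25/4 ≈ 6.2500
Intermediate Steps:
c(C, M) = (2 + 3*M/2)/(C + M) (c(C, M) = (M + (M + 4)/2)/(C + M) = (M + (4 + M)*(½))/(C + M) = (M + (2 + M/2))/(C + M) = (2 + 3*M/2)/(C + M))
(12 + c(u(-2, 3), 5))² = (12 + (2 + (3/2)*5)/(-2*3 + 5))² = (12 + (2 + 15/2)/(-6 + 5))² = (12 + (19/2)/(-1))² = (12 - 1*19/2)² = (12 - 19/2)² = (5/2)² = 25/4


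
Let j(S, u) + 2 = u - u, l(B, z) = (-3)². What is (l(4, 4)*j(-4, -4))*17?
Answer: -306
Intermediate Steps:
l(B, z) = 9
j(S, u) = -2 (j(S, u) = -2 + (u - u) = -2 + 0 = -2)
(l(4, 4)*j(-4, -4))*17 = (9*(-2))*17 = -18*17 = -306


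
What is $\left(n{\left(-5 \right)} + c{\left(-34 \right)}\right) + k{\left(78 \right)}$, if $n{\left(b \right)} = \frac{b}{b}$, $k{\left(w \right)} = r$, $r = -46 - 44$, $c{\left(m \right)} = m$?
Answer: $-123$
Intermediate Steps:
$r = -90$ ($r = -46 - 44 = -90$)
$k{\left(w \right)} = -90$
$n{\left(b \right)} = 1$
$\left(n{\left(-5 \right)} + c{\left(-34 \right)}\right) + k{\left(78 \right)} = \left(1 - 34\right) - 90 = -33 - 90 = -123$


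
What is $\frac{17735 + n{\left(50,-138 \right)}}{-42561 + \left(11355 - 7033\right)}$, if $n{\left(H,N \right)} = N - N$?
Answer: $- \frac{17735}{38239} \approx -0.46379$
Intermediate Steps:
$n{\left(H,N \right)} = 0$
$\frac{17735 + n{\left(50,-138 \right)}}{-42561 + \left(11355 - 7033\right)} = \frac{17735 + 0}{-42561 + \left(11355 - 7033\right)} = \frac{17735}{-42561 + \left(11355 - 7033\right)} = \frac{17735}{-42561 + 4322} = \frac{17735}{-38239} = 17735 \left(- \frac{1}{38239}\right) = - \frac{17735}{38239}$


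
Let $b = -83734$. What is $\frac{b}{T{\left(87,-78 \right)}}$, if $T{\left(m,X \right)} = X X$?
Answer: $- \frac{41867}{3042} \approx -13.763$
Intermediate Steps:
$T{\left(m,X \right)} = X^{2}$
$\frac{b}{T{\left(87,-78 \right)}} = - \frac{83734}{\left(-78\right)^{2}} = - \frac{83734}{6084} = \left(-83734\right) \frac{1}{6084} = - \frac{41867}{3042}$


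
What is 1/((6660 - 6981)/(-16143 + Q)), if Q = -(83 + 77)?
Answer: 16303/321 ≈ 50.788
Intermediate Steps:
Q = -160 (Q = -1*160 = -160)
1/((6660 - 6981)/(-16143 + Q)) = 1/((6660 - 6981)/(-16143 - 160)) = 1/(-321/(-16303)) = 1/(-321*(-1/16303)) = 1/(321/16303) = 16303/321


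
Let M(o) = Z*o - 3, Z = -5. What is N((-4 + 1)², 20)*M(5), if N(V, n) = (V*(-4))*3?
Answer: 3024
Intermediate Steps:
M(o) = -3 - 5*o (M(o) = -5*o - 3 = -3 - 5*o)
N(V, n) = -12*V (N(V, n) = -4*V*3 = -12*V)
N((-4 + 1)², 20)*M(5) = (-12*(-4 + 1)²)*(-3 - 5*5) = (-12*(-3)²)*(-3 - 25) = -12*9*(-28) = -108*(-28) = 3024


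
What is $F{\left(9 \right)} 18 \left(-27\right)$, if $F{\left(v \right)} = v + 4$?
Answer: $-6318$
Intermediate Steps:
$F{\left(v \right)} = 4 + v$
$F{\left(9 \right)} 18 \left(-27\right) = \left(4 + 9\right) 18 \left(-27\right) = 13 \cdot 18 \left(-27\right) = 234 \left(-27\right) = -6318$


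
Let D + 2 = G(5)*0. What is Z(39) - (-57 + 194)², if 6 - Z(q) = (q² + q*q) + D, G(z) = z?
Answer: -21803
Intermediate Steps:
D = -2 (D = -2 + 5*0 = -2 + 0 = -2)
Z(q) = 8 - 2*q² (Z(q) = 6 - ((q² + q*q) - 2) = 6 - ((q² + q²) - 2) = 6 - (2*q² - 2) = 6 - (-2 + 2*q²) = 6 + (2 - 2*q²) = 8 - 2*q²)
Z(39) - (-57 + 194)² = (8 - 2*39²) - (-57 + 194)² = (8 - 2*1521) - 1*137² = (8 - 3042) - 1*18769 = -3034 - 18769 = -21803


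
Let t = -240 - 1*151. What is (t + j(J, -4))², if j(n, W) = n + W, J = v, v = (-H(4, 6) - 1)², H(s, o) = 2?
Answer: 148996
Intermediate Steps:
t = -391 (t = -240 - 151 = -391)
v = 9 (v = (-1*2 - 1)² = (-2 - 1)² = (-3)² = 9)
J = 9
j(n, W) = W + n
(t + j(J, -4))² = (-391 + (-4 + 9))² = (-391 + 5)² = (-386)² = 148996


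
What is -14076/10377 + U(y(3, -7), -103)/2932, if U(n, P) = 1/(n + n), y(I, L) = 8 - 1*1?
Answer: -64197919/47328344 ≈ -1.3564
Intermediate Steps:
y(I, L) = 7 (y(I, L) = 8 - 1 = 7)
U(n, P) = 1/(2*n)
-14076/10377 + U(y(3, -7), -103)/2932 = -14076/10377 + ((1/2)/7)/2932 = -14076*1/10377 + ((1/2)*(1/7))*(1/2932) = -1564/1153 + (1/14)*(1/2932) = -1564/1153 + 1/41048 = -64197919/47328344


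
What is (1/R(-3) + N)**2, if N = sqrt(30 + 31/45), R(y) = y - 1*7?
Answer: 27629/900 - sqrt(6905)/75 ≈ 29.591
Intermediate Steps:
R(y) = -7 + y (R(y) = y - 7 = -7 + y)
N = sqrt(6905)/15 (N = sqrt(30 + 31*(1/45)) = sqrt(30 + 31/45) = sqrt(1381/45) = sqrt(6905)/15 ≈ 5.5398)
(1/R(-3) + N)**2 = (1/(-7 - 3) + sqrt(6905)/15)**2 = (1/(-10) + sqrt(6905)/15)**2 = (-1/10 + sqrt(6905)/15)**2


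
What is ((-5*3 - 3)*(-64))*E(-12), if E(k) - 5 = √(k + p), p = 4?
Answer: 5760 + 2304*I*√2 ≈ 5760.0 + 3258.3*I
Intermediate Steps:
E(k) = 5 + √(4 + k) (E(k) = 5 + √(k + 4) = 5 + √(4 + k))
((-5*3 - 3)*(-64))*E(-12) = ((-5*3 - 3)*(-64))*(5 + √(4 - 12)) = ((-15 - 3)*(-64))*(5 + √(-8)) = (-18*(-64))*(5 + 2*I*√2) = 1152*(5 + 2*I*√2) = 5760 + 2304*I*√2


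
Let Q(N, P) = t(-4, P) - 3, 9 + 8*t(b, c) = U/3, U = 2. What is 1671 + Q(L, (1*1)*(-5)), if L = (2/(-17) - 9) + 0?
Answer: 40007/24 ≈ 1667.0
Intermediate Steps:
t(b, c) = -25/24 (t(b, c) = -9/8 + (2/3)/8 = -9/8 + (2*(1/3))/8 = -9/8 + (1/8)*(2/3) = -9/8 + 1/12 = -25/24)
L = -155/17 (L = (2*(-1/17) - 9) + 0 = (-2/17 - 9) + 0 = -155/17 + 0 = -155/17 ≈ -9.1176)
Q(N, P) = -97/24 (Q(N, P) = -25/24 - 3 = -97/24)
1671 + Q(L, (1*1)*(-5)) = 1671 - 97/24 = 40007/24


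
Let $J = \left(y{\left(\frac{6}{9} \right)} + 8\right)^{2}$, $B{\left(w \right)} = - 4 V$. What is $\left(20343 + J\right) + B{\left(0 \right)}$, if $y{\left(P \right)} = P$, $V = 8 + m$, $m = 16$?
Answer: $\frac{182899}{9} \approx 20322.0$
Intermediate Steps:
$V = 24$ ($V = 8 + 16 = 24$)
$B{\left(w \right)} = -96$ ($B{\left(w \right)} = \left(-4\right) 24 = -96$)
$J = \frac{676}{9}$ ($J = \left(\frac{6}{9} + 8\right)^{2} = \left(6 \cdot \frac{1}{9} + 8\right)^{2} = \left(\frac{2}{3} + 8\right)^{2} = \left(\frac{26}{3}\right)^{2} = \frac{676}{9} \approx 75.111$)
$\left(20343 + J\right) + B{\left(0 \right)} = \left(20343 + \frac{676}{9}\right) - 96 = \frac{183763}{9} - 96 = \frac{182899}{9}$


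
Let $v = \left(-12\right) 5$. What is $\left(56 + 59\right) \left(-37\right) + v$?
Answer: $-4315$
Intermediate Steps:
$v = -60$
$\left(56 + 59\right) \left(-37\right) + v = \left(56 + 59\right) \left(-37\right) - 60 = 115 \left(-37\right) - 60 = -4255 - 60 = -4315$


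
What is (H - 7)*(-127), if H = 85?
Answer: -9906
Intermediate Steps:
(H - 7)*(-127) = (85 - 7)*(-127) = 78*(-127) = -9906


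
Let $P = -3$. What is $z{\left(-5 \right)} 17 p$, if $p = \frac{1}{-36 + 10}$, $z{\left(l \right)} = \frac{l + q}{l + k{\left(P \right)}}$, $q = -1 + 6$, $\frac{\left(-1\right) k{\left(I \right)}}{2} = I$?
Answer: $0$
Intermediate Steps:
$k{\left(I \right)} = - 2 I$
$q = 5$
$z{\left(l \right)} = \frac{5 + l}{6 + l}$ ($z{\left(l \right)} = \frac{l + 5}{l - -6} = \frac{5 + l}{l + 6} = \frac{5 + l}{6 + l}$)
$p = - \frac{1}{26}$ ($p = \frac{1}{-26} = - \frac{1}{26} \approx -0.038462$)
$z{\left(-5 \right)} 17 p = \frac{5 - 5}{6 - 5} \cdot 17 \left(- \frac{1}{26}\right) = 1^{-1} \cdot 0 \cdot 17 \left(- \frac{1}{26}\right) = 1 \cdot 0 \cdot 17 \left(- \frac{1}{26}\right) = 0 \cdot 17 \left(- \frac{1}{26}\right) = 0 \left(- \frac{1}{26}\right) = 0$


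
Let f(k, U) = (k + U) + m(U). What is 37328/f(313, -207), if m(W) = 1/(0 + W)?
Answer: 7726896/21941 ≈ 352.17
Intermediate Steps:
m(W) = 1/W
f(k, U) = U + k + 1/U (f(k, U) = (k + U) + 1/U = (U + k) + 1/U = U + k + 1/U)
37328/f(313, -207) = 37328/(-207 + 313 + 1/(-207)) = 37328/(-207 + 313 - 1/207) = 37328/(21941/207) = 37328*(207/21941) = 7726896/21941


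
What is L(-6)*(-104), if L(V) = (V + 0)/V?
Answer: -104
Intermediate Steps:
L(V) = 1 (L(V) = V/V = 1)
L(-6)*(-104) = 1*(-104) = -104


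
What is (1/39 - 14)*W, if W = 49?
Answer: -26705/39 ≈ -684.74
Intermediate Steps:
(1/39 - 14)*W = (1/39 - 14)*49 = -545/39*49 = -26705/39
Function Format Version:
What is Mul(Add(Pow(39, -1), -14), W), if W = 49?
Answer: Rational(-26705, 39) ≈ -684.74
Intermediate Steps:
Mul(Add(Pow(39, -1), -14), W) = Mul(Add(Pow(39, -1), -14), 49) = Mul(Add(Rational(1, 39), -14), 49) = Mul(Rational(-545, 39), 49) = Rational(-26705, 39)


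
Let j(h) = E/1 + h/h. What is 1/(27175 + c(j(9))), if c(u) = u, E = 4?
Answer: 1/27180 ≈ 3.6792e-5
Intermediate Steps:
j(h) = 5 (j(h) = 4/1 + h/h = 4*1 + 1 = 4 + 1 = 5)
1/(27175 + c(j(9))) = 1/(27175 + 5) = 1/27180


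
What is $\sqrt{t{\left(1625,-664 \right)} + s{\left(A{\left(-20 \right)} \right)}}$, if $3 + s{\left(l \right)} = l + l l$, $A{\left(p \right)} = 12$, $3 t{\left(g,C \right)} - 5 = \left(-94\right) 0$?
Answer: $\frac{4 \sqrt{87}}{3} \approx 12.437$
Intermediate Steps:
$t{\left(g,C \right)} = \frac{5}{3}$ ($t{\left(g,C \right)} = \frac{5}{3} + \frac{\left(-94\right) 0}{3} = \frac{5}{3} + \frac{1}{3} \cdot 0 = \frac{5}{3} + 0 = \frac{5}{3}$)
$s{\left(l \right)} = -3 + l + l^{2}$ ($s{\left(l \right)} = -3 + \left(l + l l\right) = -3 + \left(l + l^{2}\right) = -3 + l + l^{2}$)
$\sqrt{t{\left(1625,-664 \right)} + s{\left(A{\left(-20 \right)} \right)}} = \sqrt{\frac{5}{3} + \left(-3 + 12 + 12^{2}\right)} = \sqrt{\frac{5}{3} + \left(-3 + 12 + 144\right)} = \sqrt{\frac{5}{3} + 153} = \sqrt{\frac{464}{3}} = \frac{4 \sqrt{87}}{3}$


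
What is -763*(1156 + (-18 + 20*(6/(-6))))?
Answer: -853034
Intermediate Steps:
-763*(1156 + (-18 + 20*(6/(-6)))) = -763*(1156 + (-18 + 20*(6*(-⅙)))) = -763*(1156 + (-18 + 20*(-1))) = -763*(1156 + (-18 - 20)) = -763*(1156 - 38) = -763*1118 = -853034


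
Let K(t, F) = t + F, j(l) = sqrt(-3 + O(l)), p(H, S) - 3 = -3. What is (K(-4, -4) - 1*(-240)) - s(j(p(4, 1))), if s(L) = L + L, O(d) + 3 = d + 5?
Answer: 232 - 2*I ≈ 232.0 - 2.0*I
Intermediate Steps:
O(d) = 2 + d (O(d) = -3 + (d + 5) = -3 + (5 + d) = 2 + d)
p(H, S) = 0 (p(H, S) = 3 - 3 = 0)
j(l) = sqrt(-1 + l) (j(l) = sqrt(-3 + (2 + l)) = sqrt(-1 + l))
K(t, F) = F + t
s(L) = 2*L
(K(-4, -4) - 1*(-240)) - s(j(p(4, 1))) = ((-4 - 4) - 1*(-240)) - 2*sqrt(-1 + 0) = (-8 + 240) - 2*sqrt(-1) = 232 - 2*I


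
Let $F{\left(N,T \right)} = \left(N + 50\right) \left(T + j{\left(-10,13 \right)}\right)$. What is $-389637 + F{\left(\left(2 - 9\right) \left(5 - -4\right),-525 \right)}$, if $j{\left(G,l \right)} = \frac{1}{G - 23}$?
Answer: $- \frac{12632783}{33} \approx -3.8281 \cdot 10^{5}$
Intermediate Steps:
$j{\left(G,l \right)} = \frac{1}{-23 + G}$
$F{\left(N,T \right)} = \left(50 + N\right) \left(- \frac{1}{33} + T\right)$ ($F{\left(N,T \right)} = \left(N + 50\right) \left(T + \frac{1}{-23 - 10}\right) = \left(50 + N\right) \left(T + \frac{1}{-33}\right) = \left(50 + N\right) \left(T - \frac{1}{33}\right) = \left(50 + N\right) \left(- \frac{1}{33} + T\right)$)
$-389637 + F{\left(\left(2 - 9\right) \left(5 - -4\right),-525 \right)} = -389637 + \left(- \frac{50}{33} + 50 \left(-525\right) - \frac{\left(2 - 9\right) \left(5 - -4\right)}{33} + \left(2 - 9\right) \left(5 - -4\right) \left(-525\right)\right) = -389637 - \left(\frac{866300}{33} - - 7 \left(5 + 4\right) \left(-525\right) + \frac{1}{33} \left(-7\right) \left(5 + 4\right)\right) = -389637 - \left(\frac{866300}{33} - \left(-7\right) 9 \left(-525\right) + \frac{1}{33} \left(-7\right) 9\right) = -389637 - - \frac{225238}{33} = -389637 + \left(- \frac{50}{33} - 26250 + \frac{21}{11} + 33075\right) = -389637 + \frac{225238}{33} = - \frac{12632783}{33}$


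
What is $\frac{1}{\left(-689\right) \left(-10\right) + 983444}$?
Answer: $\frac{1}{990334} \approx 1.0098 \cdot 10^{-6}$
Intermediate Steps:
$\frac{1}{\left(-689\right) \left(-10\right) + 983444} = \frac{1}{6890 + 983444} = \frac{1}{990334}$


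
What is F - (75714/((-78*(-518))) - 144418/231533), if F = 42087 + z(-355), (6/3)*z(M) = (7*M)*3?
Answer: 29903002610097/779571611 ≈ 38358.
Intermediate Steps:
z(M) = 21*M/2 (z(M) = ((7*M)*3)/2 = (21*M)/2 = 21*M/2)
F = 76719/2 (F = 42087 + (21/2)*(-355) = 42087 - 7455/2 = 76719/2 ≈ 38360.)
F - (75714/((-78*(-518))) - 144418/231533) = 76719/2 - (75714/((-78*(-518))) - 144418/231533) = 76719/2 - (75714/40404 - 144418*1/231533) = 76719/2 - (75714*(1/40404) - 144418/231533) = 76719/2 - (12619/6734 - 144418/231533) = 76719/2 - 1*1949204115/1559143222 = 76719/2 - 1949204115/1559143222 = 29903002610097/779571611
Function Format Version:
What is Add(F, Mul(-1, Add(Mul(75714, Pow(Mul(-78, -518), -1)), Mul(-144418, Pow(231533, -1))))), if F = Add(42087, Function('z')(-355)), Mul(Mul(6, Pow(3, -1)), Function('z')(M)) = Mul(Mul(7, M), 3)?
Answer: Rational(29903002610097, 779571611) ≈ 38358.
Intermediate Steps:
Function('z')(M) = Mul(Rational(21, 2), M) (Function('z')(M) = Mul(Rational(1, 2), Mul(Mul(7, M), 3)) = Mul(Rational(1, 2), Mul(21, M)) = Mul(Rational(21, 2), M))
F = Rational(76719, 2) (F = Add(42087, Mul(Rational(21, 2), -355)) = Add(42087, Rational(-7455, 2)) = Rational(76719, 2) ≈ 38360.)
Add(F, Mul(-1, Add(Mul(75714, Pow(Mul(-78, -518), -1)), Mul(-144418, Pow(231533, -1))))) = Add(Rational(76719, 2), Mul(-1, Add(Mul(75714, Pow(Mul(-78, -518), -1)), Mul(-144418, Pow(231533, -1))))) = Add(Rational(76719, 2), Mul(-1, Add(Mul(75714, Pow(40404, -1)), Mul(-144418, Rational(1, 231533))))) = Add(Rational(76719, 2), Mul(-1, Add(Mul(75714, Rational(1, 40404)), Rational(-144418, 231533)))) = Add(Rational(76719, 2), Mul(-1, Add(Rational(12619, 6734), Rational(-144418, 231533)))) = Add(Rational(76719, 2), Mul(-1, Rational(1949204115, 1559143222))) = Add(Rational(76719, 2), Rational(-1949204115, 1559143222)) = Rational(29903002610097, 779571611)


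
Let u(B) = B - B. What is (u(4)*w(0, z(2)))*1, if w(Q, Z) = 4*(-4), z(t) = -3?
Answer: 0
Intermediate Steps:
u(B) = 0
w(Q, Z) = -16
(u(4)*w(0, z(2)))*1 = (0*(-16))*1 = 0*1 = 0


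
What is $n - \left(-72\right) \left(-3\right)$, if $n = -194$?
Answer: $-410$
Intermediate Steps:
$n - \left(-72\right) \left(-3\right) = -194 - \left(-72\right) \left(-3\right) = -194 - 216 = -410$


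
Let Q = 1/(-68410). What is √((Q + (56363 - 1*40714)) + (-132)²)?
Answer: √154779261982890/68410 ≈ 181.86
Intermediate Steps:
Q = -1/68410 ≈ -1.4618e-5
√((Q + (56363 - 1*40714)) + (-132)²) = √((-1/68410 + (56363 - 1*40714)) + (-132)²) = √((-1/68410 + (56363 - 40714)) + 17424) = √((-1/68410 + 15649) + 17424) = √(1070548089/68410 + 17424) = √(2262523929/68410) = √154779261982890/68410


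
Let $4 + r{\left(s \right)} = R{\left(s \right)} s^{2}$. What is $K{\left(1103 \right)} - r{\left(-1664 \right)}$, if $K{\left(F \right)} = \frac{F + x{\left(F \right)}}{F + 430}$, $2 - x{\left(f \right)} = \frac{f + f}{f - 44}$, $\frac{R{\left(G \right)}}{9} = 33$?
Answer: $- \frac{1335061295978287}{1623447} \approx -8.2236 \cdot 10^{8}$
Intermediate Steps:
$R{\left(G \right)} = 297$ ($R{\left(G \right)} = 9 \cdot 33 = 297$)
$r{\left(s \right)} = -4 + 297 s^{2}$
$x{\left(f \right)} = 2 - \frac{2 f}{-44 + f}$ ($x{\left(f \right)} = 2 - \frac{f + f}{f - 44} = 2 - \frac{2 f}{-44 + f}$)
$K{\left(F \right)} = \frac{F - \frac{88}{-44 + F}}{430 + F}$ ($K{\left(F \right)} = \frac{F - \frac{88}{-44 + F}}{F + 430} = \frac{F - \frac{88}{-44 + F}}{430 + F}$)
$K{\left(1103 \right)} - r{\left(-1664 \right)} = \frac{-88 + 1103 \left(-44 + 1103\right)}{\left(-44 + 1103\right) \left(430 + 1103\right)} - \left(-4 + 297 \left(-1664\right)^{2}\right) = \frac{-88 + 1103 \cdot 1059}{1059 \cdot 1533} - \left(-4 + 297 \cdot 2768896\right) = \frac{1}{1059} \cdot \frac{1}{1533} \left(-88 + 1168077\right) - \left(-4 + 822362112\right) = \frac{1}{1059} \cdot \frac{1}{1533} \cdot 1167989 - 822362108 = \frac{1167989}{1623447} - 822362108 = - \frac{1335061295978287}{1623447}$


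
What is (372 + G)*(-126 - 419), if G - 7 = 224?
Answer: -328635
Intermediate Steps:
G = 231 (G = 7 + 224 = 231)
(372 + G)*(-126 - 419) = (372 + 231)*(-126 - 419) = 603*(-545) = -328635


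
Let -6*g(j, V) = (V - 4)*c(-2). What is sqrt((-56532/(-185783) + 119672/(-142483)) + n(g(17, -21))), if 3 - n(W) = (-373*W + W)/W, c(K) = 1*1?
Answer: sqrt(262390776712437973537795)/26470919189 ≈ 19.351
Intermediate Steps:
c(K) = 1
g(j, V) = 2/3 - V/6 (g(j, V) = -(V - 4)/6 = -(-4 + V)/6 = 2/3 - V/6)
n(W) = 375 (n(W) = 3 - (-373*W + W)/W = 3 - (-372*W)/W = 3 - 1*(-372) = 3 + 372 = 375)
sqrt((-56532/(-185783) + 119672/(-142483)) + n(g(17, -21))) = sqrt((-56532/(-185783) + 119672/(-142483)) + 375) = sqrt((-56532*(-1/185783) + 119672*(-1/142483)) + 375) = sqrt((56532/185783 - 119672/142483) + 375) = sqrt(-14178174220/26470919189 + 375) = sqrt(9912416521655/26470919189) = sqrt(262390776712437973537795)/26470919189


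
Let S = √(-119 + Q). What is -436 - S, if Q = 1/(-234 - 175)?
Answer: -436 - 156*I*√818/409 ≈ -436.0 - 10.909*I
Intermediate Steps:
Q = -1/409 (Q = 1/(-409) = -1/409 ≈ -0.0024450)
S = 156*I*√818/409 (S = √(-119 - 1/409) = √(-48672/409) = 156*I*√818/409 ≈ 10.909*I)
-436 - S = -436 - 156*I*√818/409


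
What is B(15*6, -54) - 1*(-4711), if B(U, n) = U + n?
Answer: 4747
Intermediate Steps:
B(15*6, -54) - 1*(-4711) = (15*6 - 54) - 1*(-4711) = (90 - 54) + 4711 = 36 + 4711 = 4747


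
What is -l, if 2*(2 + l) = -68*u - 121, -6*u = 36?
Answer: -283/2 ≈ -141.50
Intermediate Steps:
u = -6 (u = -⅙*36 = -6)
l = 283/2 (l = -2 + (-68*(-6) - 121)/2 = -2 + (408 - 121)/2 = -2 + (½)*287 = -2 + 287/2 = 283/2 ≈ 141.50)
-l = -1*283/2 = -283/2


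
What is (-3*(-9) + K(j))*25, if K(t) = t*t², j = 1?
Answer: 700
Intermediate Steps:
K(t) = t³
(-3*(-9) + K(j))*25 = (-3*(-9) + 1³)*25 = (27 + 1)*25 = 28*25 = 700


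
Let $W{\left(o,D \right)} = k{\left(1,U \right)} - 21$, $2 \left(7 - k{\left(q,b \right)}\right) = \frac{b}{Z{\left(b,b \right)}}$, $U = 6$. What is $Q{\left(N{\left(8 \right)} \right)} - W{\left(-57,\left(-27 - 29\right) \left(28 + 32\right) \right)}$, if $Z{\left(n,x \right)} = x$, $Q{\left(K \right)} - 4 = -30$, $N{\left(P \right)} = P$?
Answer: $- \frac{23}{2} \approx -11.5$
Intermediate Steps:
$Q{\left(K \right)} = -26$ ($Q{\left(K \right)} = 4 - 30 = -26$)
$k{\left(q,b \right)} = \frac{13}{2}$ ($k{\left(q,b \right)} = 7 - \frac{b \frac{1}{b}}{2} = 7 - \frac{1}{2} = \frac{13}{2}$)
$W{\left(o,D \right)} = - \frac{29}{2}$ ($W{\left(o,D \right)} = \frac{13}{2} - 21 = - \frac{29}{2}$)
$Q{\left(N{\left(8 \right)} \right)} - W{\left(-57,\left(-27 - 29\right) \left(28 + 32\right) \right)} = -26 - - \frac{29}{2} = -26 + \frac{29}{2} = - \frac{23}{2}$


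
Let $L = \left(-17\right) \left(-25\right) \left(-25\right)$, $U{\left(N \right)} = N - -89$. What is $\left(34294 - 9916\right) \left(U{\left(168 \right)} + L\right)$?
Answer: $-252751104$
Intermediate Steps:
$U{\left(N \right)} = 89 + N$ ($U{\left(N \right)} = N + 89 = 89 + N$)
$L = -10625$ ($L = 425 \left(-25\right) = -10625$)
$\left(34294 - 9916\right) \left(U{\left(168 \right)} + L\right) = \left(34294 - 9916\right) \left(\left(89 + 168\right) - 10625\right) = 24378 \left(257 - 10625\right) = 24378 \left(-10368\right) = -252751104$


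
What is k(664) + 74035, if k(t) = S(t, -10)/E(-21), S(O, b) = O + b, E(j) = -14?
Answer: 517918/7 ≈ 73988.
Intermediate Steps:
k(t) = 5/7 - t/14 (k(t) = (t - 10)/(-14) = (-10 + t)*(-1/14) = 5/7 - t/14)
k(664) + 74035 = (5/7 - 1/14*664) + 74035 = (5/7 - 332/7) + 74035 = -327/7 + 74035 = 517918/7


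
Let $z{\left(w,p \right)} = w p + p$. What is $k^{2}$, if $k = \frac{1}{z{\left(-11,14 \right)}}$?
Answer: $\frac{1}{19600} \approx 5.102 \cdot 10^{-5}$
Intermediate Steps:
$z{\left(w,p \right)} = p + p w$ ($z{\left(w,p \right)} = p w + p = p + p w$)
$k = - \frac{1}{140}$ ($k = \frac{1}{14 \left(1 - 11\right)} = \frac{1}{14 \left(-10\right)} = \frac{1}{-140} = - \frac{1}{140} \approx -0.0071429$)
$k^{2} = \left(- \frac{1}{140}\right)^{2} = \frac{1}{19600}$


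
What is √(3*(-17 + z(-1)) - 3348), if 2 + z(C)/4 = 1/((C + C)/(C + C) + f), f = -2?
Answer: I*√3435 ≈ 58.609*I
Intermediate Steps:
z(C) = -12 (z(C) = -8 + 4/((C + C)/(C + C) - 2) = -8 + 4/((2*C)/((2*C)) - 2) = -8 + 4/((2*C)*(1/(2*C)) - 2) = -8 + 4/(1 - 2) = -8 + 4/(-1) = -8 + 4*(-1) = -8 - 4 = -12)
√(3*(-17 + z(-1)) - 3348) = √(3*(-17 - 12) - 3348) = √(3*(-29) - 3348) = √(-87 - 3348) = √(-3435) = I*√3435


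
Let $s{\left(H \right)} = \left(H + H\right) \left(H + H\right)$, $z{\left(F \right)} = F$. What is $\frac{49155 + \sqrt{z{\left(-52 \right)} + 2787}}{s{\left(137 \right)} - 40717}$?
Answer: $\frac{16385}{11453} + \frac{\sqrt{2735}}{34359} \approx 1.4322$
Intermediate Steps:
$s{\left(H \right)} = 4 H^{2}$ ($s{\left(H \right)} = 2 H 2 H = 4 H^{2}$)
$\frac{49155 + \sqrt{z{\left(-52 \right)} + 2787}}{s{\left(137 \right)} - 40717} = \frac{49155 + \sqrt{-52 + 2787}}{4 \cdot 137^{2} - 40717} = \frac{49155 + \sqrt{2735}}{4 \cdot 18769 - 40717} = \frac{49155 + \sqrt{2735}}{75076 - 40717} = \frac{49155 + \sqrt{2735}}{34359} = \left(49155 + \sqrt{2735}\right) \frac{1}{34359} = \frac{16385}{11453} + \frac{\sqrt{2735}}{34359}$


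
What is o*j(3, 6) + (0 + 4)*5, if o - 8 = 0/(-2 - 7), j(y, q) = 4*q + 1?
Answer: 220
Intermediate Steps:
j(y, q) = 1 + 4*q
o = 8 (o = 8 + 0/(-2 - 7) = 8 + 0/(-9) = 8 + 0*(-⅑) = 8 + 0 = 8)
o*j(3, 6) + (0 + 4)*5 = 8*(1 + 4*6) + (0 + 4)*5 = 8*(1 + 24) + 4*5 = 8*25 + 20 = 200 + 20 = 220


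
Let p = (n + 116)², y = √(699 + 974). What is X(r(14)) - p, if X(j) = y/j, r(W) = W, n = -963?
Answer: -717409 + √1673/14 ≈ -7.1741e+5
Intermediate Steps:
y = √1673 ≈ 40.902
X(j) = √1673/j
p = 717409 (p = (-963 + 116)² = (-847)² = 717409)
X(r(14)) - p = √1673/14 - 1*717409 = √1673*(1/14) - 717409 = √1673/14 - 717409 = -717409 + √1673/14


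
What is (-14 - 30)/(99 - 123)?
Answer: 11/6 ≈ 1.8333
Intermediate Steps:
(-14 - 30)/(99 - 123) = -44/(-24) = -1/24*(-44) = 11/6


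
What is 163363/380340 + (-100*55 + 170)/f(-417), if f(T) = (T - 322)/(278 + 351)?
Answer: 1275237199057/281071260 ≈ 4537.1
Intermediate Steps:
f(T) = -322/629 + T/629 (f(T) = (-322 + T)/629 = (-322 + T)*(1/629) = -322/629 + T/629)
163363/380340 + (-100*55 + 170)/f(-417) = 163363/380340 + (-100*55 + 170)/(-322/629 + (1/629)*(-417)) = 163363*(1/380340) + (-5500 + 170)/(-322/629 - 417/629) = 163363/380340 - 5330/(-739/629) = 163363/380340 - 5330*(-629/739) = 163363/380340 + 3352570/739 = 1275237199057/281071260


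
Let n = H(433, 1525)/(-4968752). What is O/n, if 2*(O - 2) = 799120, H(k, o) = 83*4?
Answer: -5979893032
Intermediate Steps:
H(k, o) = 332
n = -83/1242188 (n = 332/(-4968752) = 332*(-1/4968752) = -83/1242188 ≈ -6.6818e-5)
O = 399562 (O = 2 + (1/2)*799120 = 2 + 399560 = 399562)
O/n = 399562/(-83/1242188) = 399562*(-1242188/83) = -5979893032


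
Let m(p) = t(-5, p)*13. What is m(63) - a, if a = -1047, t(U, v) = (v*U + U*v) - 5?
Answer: -7208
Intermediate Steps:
t(U, v) = -5 + 2*U*v (t(U, v) = (U*v + U*v) - 5 = 2*U*v - 5 = -5 + 2*U*v)
m(p) = -65 - 130*p (m(p) = (-5 + 2*(-5)*p)*13 = (-5 - 10*p)*13 = -65 - 130*p)
m(63) - a = (-65 - 130*63) - 1*(-1047) = (-65 - 8190) + 1047 = -8255 + 1047 = -7208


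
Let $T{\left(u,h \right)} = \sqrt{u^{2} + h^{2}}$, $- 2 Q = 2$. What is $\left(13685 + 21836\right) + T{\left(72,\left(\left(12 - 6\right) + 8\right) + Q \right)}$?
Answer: $35521 + \sqrt{5353} \approx 35594.0$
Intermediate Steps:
$Q = -1$ ($Q = \left(- \frac{1}{2}\right) 2 = -1$)
$T{\left(u,h \right)} = \sqrt{h^{2} + u^{2}}$
$\left(13685 + 21836\right) + T{\left(72,\left(\left(12 - 6\right) + 8\right) + Q \right)} = \left(13685 + 21836\right) + \sqrt{\left(\left(\left(12 - 6\right) + 8\right) - 1\right)^{2} + 72^{2}} = 35521 + \sqrt{\left(\left(\left(12 - 6\right) + 8\right) - 1\right)^{2} + 5184} = 35521 + \sqrt{\left(\left(6 + 8\right) - 1\right)^{2} + 5184} = 35521 + \sqrt{\left(14 - 1\right)^{2} + 5184} = 35521 + \sqrt{13^{2} + 5184} = 35521 + \sqrt{169 + 5184} = 35521 + \sqrt{5353}$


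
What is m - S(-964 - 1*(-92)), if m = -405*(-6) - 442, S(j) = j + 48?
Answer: 2812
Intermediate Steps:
S(j) = 48 + j
m = 1988 (m = 2430 - 442 = 1988)
m - S(-964 - 1*(-92)) = 1988 - (48 + (-964 - 1*(-92))) = 1988 - (48 + (-964 + 92)) = 1988 - (48 - 872) = 1988 - 1*(-824) = 1988 + 824 = 2812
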